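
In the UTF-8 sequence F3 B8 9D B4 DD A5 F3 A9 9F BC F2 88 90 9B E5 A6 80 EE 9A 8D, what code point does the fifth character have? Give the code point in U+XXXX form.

U+5980

Offset 0: leading byte 0xF3 = 11110011 → 4-byte char #1 = F3 B8 9D B4.
Offset 4: leading byte 0xDD = 11011101 → 2-byte char #2 = DD A5.
Offset 6: leading byte 0xF3 = 11110011 → 4-byte char #3 = F3 A9 9F BC.
Offset 10: leading byte 0xF2 = 11110010 → 4-byte char #4 = F2 88 90 9B.
Offset 14: leading byte 0xE5 = 11100101 → 3-byte char #5 = E5 A6 80.
Leading byte 0xE5 = 11100101 matches 1110xxxx → 3-byte sequence.
Byte 1: 0xE5 = 11100101, payload 0101 (4 bits).
Byte 2: 0xA6 = 10100110 (10xxxxxx ✓), payload 100110.
Byte 3: 0x80 = 10000000 (10xxxxxx ✓), payload 000000.
Concatenate: 0101100110000000 = 0x5980 (16 bits → U+5980).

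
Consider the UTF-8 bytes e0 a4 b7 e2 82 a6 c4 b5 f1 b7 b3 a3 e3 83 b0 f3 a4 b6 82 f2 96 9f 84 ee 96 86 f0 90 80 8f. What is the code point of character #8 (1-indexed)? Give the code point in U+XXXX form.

U+E586

Offset 0: leading byte 0xE0 = 11100000 → 3-byte char #1 = E0 A4 B7.
Offset 3: leading byte 0xE2 = 11100010 → 3-byte char #2 = E2 82 A6.
Offset 6: leading byte 0xC4 = 11000100 → 2-byte char #3 = C4 B5.
Offset 8: leading byte 0xF1 = 11110001 → 4-byte char #4 = F1 B7 B3 A3.
Offset 12: leading byte 0xE3 = 11100011 → 3-byte char #5 = E3 83 B0.
Offset 15: leading byte 0xF3 = 11110011 → 4-byte char #6 = F3 A4 B6 82.
Offset 19: leading byte 0xF2 = 11110010 → 4-byte char #7 = F2 96 9F 84.
Offset 23: leading byte 0xEE = 11101110 → 3-byte char #8 = EE 96 86.
Leading byte 0xEE = 11101110 matches 1110xxxx → 3-byte sequence.
Byte 1: 0xEE = 11101110, payload 1110 (4 bits).
Byte 2: 0x96 = 10010110 (10xxxxxx ✓), payload 010110.
Byte 3: 0x86 = 10000110 (10xxxxxx ✓), payload 000110.
Concatenate: 1110010110000110 = 0xE586 (16 bits → U+E586).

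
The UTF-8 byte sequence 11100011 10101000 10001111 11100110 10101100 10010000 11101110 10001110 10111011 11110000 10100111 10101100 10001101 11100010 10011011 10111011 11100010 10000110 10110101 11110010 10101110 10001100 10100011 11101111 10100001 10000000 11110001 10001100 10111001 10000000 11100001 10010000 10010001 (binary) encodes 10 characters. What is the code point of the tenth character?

Offset 0: leading byte 0xE3 = 11100011 → 3-byte char #1 = E3 A8 8F.
Offset 3: leading byte 0xE6 = 11100110 → 3-byte char #2 = E6 AC 90.
Offset 6: leading byte 0xEE = 11101110 → 3-byte char #3 = EE 8E BB.
Offset 9: leading byte 0xF0 = 11110000 → 4-byte char #4 = F0 A7 AC 8D.
Offset 13: leading byte 0xE2 = 11100010 → 3-byte char #5 = E2 9B BB.
Offset 16: leading byte 0xE2 = 11100010 → 3-byte char #6 = E2 86 B5.
Offset 19: leading byte 0xF2 = 11110010 → 4-byte char #7 = F2 AE 8C A3.
Offset 23: leading byte 0xEF = 11101111 → 3-byte char #8 = EF A1 80.
Offset 26: leading byte 0xF1 = 11110001 → 4-byte char #9 = F1 8C B9 80.
Offset 30: leading byte 0xE1 = 11100001 → 3-byte char #10 = E1 90 91.
Leading byte 0xE1 = 11100001 matches 1110xxxx → 3-byte sequence.
Byte 1: 0xE1 = 11100001, payload 0001 (4 bits).
Byte 2: 0x90 = 10010000 (10xxxxxx ✓), payload 010000.
Byte 3: 0x91 = 10010001 (10xxxxxx ✓), payload 010001.
Concatenate: 0001010000010001 = 0x1411 (16 bits → U+1411).

U+1411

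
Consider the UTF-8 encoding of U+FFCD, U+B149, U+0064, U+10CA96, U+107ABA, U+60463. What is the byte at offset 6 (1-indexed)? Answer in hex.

1-indexed offset 6 is 0-indexed offset 5.
U+FFCD → 3-byte form EF BF 8D at offsets 0–2.
U+B149 → 3-byte form EB 85 89 at offsets 3–5.
Offset 5 falls in char 2's range; it's byte 3 of EB 85 89 = 0x89.

0x89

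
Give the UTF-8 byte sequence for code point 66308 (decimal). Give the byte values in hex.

F0 90 8C 84

U+10304 = 0x10304 = 66308 decimal. In range U+10000–U+10FFFF → 4-byte form: 11110xxx 10xxxxxx 10xxxxxx 10xxxxxx.
Binary (21 bits): 000010000001100000100.
Split 3+6+6+6: 000 | 010000 | 001100 | 000100.
Byte 1: 11110000 = 0xF0.
Byte 2: 10010000 = 0x90.
Byte 3: 10001100 = 0x8C.
Byte 4: 10000100 = 0x84.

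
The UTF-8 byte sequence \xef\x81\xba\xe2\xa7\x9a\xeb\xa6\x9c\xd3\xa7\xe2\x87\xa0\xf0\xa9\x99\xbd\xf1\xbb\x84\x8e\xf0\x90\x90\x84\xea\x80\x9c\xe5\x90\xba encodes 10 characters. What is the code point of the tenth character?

U+543A

Offset 0: leading byte 0xEF = 11101111 → 3-byte char #1 = EF 81 BA.
Offset 3: leading byte 0xE2 = 11100010 → 3-byte char #2 = E2 A7 9A.
Offset 6: leading byte 0xEB = 11101011 → 3-byte char #3 = EB A6 9C.
Offset 9: leading byte 0xD3 = 11010011 → 2-byte char #4 = D3 A7.
Offset 11: leading byte 0xE2 = 11100010 → 3-byte char #5 = E2 87 A0.
Offset 14: leading byte 0xF0 = 11110000 → 4-byte char #6 = F0 A9 99 BD.
Offset 18: leading byte 0xF1 = 11110001 → 4-byte char #7 = F1 BB 84 8E.
Offset 22: leading byte 0xF0 = 11110000 → 4-byte char #8 = F0 90 90 84.
Offset 26: leading byte 0xEA = 11101010 → 3-byte char #9 = EA 80 9C.
Offset 29: leading byte 0xE5 = 11100101 → 3-byte char #10 = E5 90 BA.
Leading byte 0xE5 = 11100101 matches 1110xxxx → 3-byte sequence.
Byte 1: 0xE5 = 11100101, payload 0101 (4 bits).
Byte 2: 0x90 = 10010000 (10xxxxxx ✓), payload 010000.
Byte 3: 0xBA = 10111010 (10xxxxxx ✓), payload 111010.
Concatenate: 0101010000111010 = 0x543A (16 bits → U+543A).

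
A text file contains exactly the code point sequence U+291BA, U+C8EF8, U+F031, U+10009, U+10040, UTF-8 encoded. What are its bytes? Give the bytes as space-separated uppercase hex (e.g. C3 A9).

F0 A9 86 BA F3 88 BB B8 EF 80 B1 F0 90 80 89 F0 90 81 80

U+291BA: 4-byte form → F0 A9 86 BA.
U+C8EF8: 4-byte form → F3 88 BB B8.
U+F031: 3-byte form → EF 80 B1.
U+10009: 4-byte form → F0 90 80 89.
U+10040: 4-byte form → F0 90 81 80.
Concatenated (19 bytes): F0 A9 86 BA F3 88 BB B8 EF 80 B1 F0 90 80 89 F0 90 81 80.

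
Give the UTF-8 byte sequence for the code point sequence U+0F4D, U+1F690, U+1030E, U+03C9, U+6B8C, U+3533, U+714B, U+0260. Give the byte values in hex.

E0 BD 8D F0 9F 9A 90 F0 90 8C 8E CF 89 E6 AE 8C E3 94 B3 E7 85 8B C9 A0

U+0F4D: 3-byte form → E0 BD 8D.
U+1F690: 4-byte form → F0 9F 9A 90.
U+1030E: 4-byte form → F0 90 8C 8E.
U+03C9: 2-byte form → CF 89.
U+6B8C: 3-byte form → E6 AE 8C.
U+3533: 3-byte form → E3 94 B3.
U+714B: 3-byte form → E7 85 8B.
U+0260: 2-byte form → C9 A0.
Concatenated (24 bytes): E0 BD 8D F0 9F 9A 90 F0 90 8C 8E CF 89 E6 AE 8C E3 94 B3 E7 85 8B C9 A0.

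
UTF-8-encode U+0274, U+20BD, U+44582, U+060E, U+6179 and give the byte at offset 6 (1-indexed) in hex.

1-indexed offset 6 is 0-indexed offset 5.
U+0274 → 2-byte form C9 B4 at offsets 0–1.
U+20BD → 3-byte form E2 82 BD at offsets 2–4.
U+44582 → 4-byte form F1 84 96 82 at offsets 5–8.
Offset 5 falls in char 3's range; it's byte 1 of F1 84 96 82 = 0xF1.

0xF1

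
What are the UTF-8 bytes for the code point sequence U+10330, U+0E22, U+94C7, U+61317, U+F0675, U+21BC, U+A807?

F0 90 8C B0 E0 B8 A2 E9 93 87 F1 A1 8C 97 F3 B0 99 B5 E2 86 BC EA A0 87

U+10330: 4-byte form → F0 90 8C B0.
U+0E22: 3-byte form → E0 B8 A2.
U+94C7: 3-byte form → E9 93 87.
U+61317: 4-byte form → F1 A1 8C 97.
U+F0675: 4-byte form → F3 B0 99 B5.
U+21BC: 3-byte form → E2 86 BC.
U+A807: 3-byte form → EA A0 87.
Concatenated (24 bytes): F0 90 8C B0 E0 B8 A2 E9 93 87 F1 A1 8C 97 F3 B0 99 B5 E2 86 BC EA A0 87.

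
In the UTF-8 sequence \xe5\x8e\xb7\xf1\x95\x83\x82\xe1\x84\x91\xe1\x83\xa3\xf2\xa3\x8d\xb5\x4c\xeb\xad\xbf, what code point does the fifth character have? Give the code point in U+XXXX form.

Offset 0: leading byte 0xE5 = 11100101 → 3-byte char #1 = E5 8E B7.
Offset 3: leading byte 0xF1 = 11110001 → 4-byte char #2 = F1 95 83 82.
Offset 7: leading byte 0xE1 = 11100001 → 3-byte char #3 = E1 84 91.
Offset 10: leading byte 0xE1 = 11100001 → 3-byte char #4 = E1 83 A3.
Offset 13: leading byte 0xF2 = 11110010 → 4-byte char #5 = F2 A3 8D B5.
Leading byte 0xF2 = 11110010 matches 11110xxx → 4-byte sequence.
Byte 1: 0xF2 = 11110010, payload 010 (3 bits).
Byte 2: 0xA3 = 10100011 (10xxxxxx ✓), payload 100011.
Byte 3: 0x8D = 10001101 (10xxxxxx ✓), payload 001101.
Byte 4: 0xB5 = 10110101 (10xxxxxx ✓), payload 110101.
Concatenate: 010100011001101110101 = 0xA3375 (21 bits → U+A3375).

U+A3375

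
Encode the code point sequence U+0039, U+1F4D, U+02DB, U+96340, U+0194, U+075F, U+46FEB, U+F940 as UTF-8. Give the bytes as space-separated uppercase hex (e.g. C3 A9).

U+0039: 1-byte form → 39.
U+1F4D: 3-byte form → E1 BD 8D.
U+02DB: 2-byte form → CB 9B.
U+96340: 4-byte form → F2 96 8D 80.
U+0194: 2-byte form → C6 94.
U+075F: 2-byte form → DD 9F.
U+46FEB: 4-byte form → F1 86 BF AB.
U+F940: 3-byte form → EF A5 80.
Concatenated (21 bytes): 39 E1 BD 8D CB 9B F2 96 8D 80 C6 94 DD 9F F1 86 BF AB EF A5 80.

39 E1 BD 8D CB 9B F2 96 8D 80 C6 94 DD 9F F1 86 BF AB EF A5 80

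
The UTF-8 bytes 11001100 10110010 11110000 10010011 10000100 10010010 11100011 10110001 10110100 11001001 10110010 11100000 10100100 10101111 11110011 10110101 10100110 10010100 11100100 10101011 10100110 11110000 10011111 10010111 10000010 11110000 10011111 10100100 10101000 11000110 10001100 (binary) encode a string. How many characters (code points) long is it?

10

Byte at offset 0: 0xCC = 11001100 → 2-byte char (#1). Advance 2.
Byte at offset 2: 0xF0 = 11110000 → 4-byte char (#2). Advance 4.
Byte at offset 6: 0xE3 = 11100011 → 3-byte char (#3). Advance 3.
Byte at offset 9: 0xC9 = 11001001 → 2-byte char (#4). Advance 2.
Byte at offset 11: 0xE0 = 11100000 → 3-byte char (#5). Advance 3.
Byte at offset 14: 0xF3 = 11110011 → 4-byte char (#6). Advance 4.
Byte at offset 18: 0xE4 = 11100100 → 3-byte char (#7). Advance 3.
Byte at offset 21: 0xF0 = 11110000 → 4-byte char (#8). Advance 4.
Byte at offset 25: 0xF0 = 11110000 → 4-byte char (#9). Advance 4.
Byte at offset 29: 0xC6 = 11000110 → 2-byte char (#10). Advance 2.
Reached end at offset 31 after 10 code points.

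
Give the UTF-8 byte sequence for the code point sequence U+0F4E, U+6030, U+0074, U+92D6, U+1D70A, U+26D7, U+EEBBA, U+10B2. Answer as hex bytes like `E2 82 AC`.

U+0F4E: 3-byte form → E0 BD 8E.
U+6030: 3-byte form → E6 80 B0.
U+0074: 1-byte form → 74.
U+92D6: 3-byte form → E9 8B 96.
U+1D70A: 4-byte form → F0 9D 9C 8A.
U+26D7: 3-byte form → E2 9B 97.
U+EEBBA: 4-byte form → F3 AE AE BA.
U+10B2: 3-byte form → E1 82 B2.
Concatenated (24 bytes): E0 BD 8E E6 80 B0 74 E9 8B 96 F0 9D 9C 8A E2 9B 97 F3 AE AE BA E1 82 B2.

E0 BD 8E E6 80 B0 74 E9 8B 96 F0 9D 9C 8A E2 9B 97 F3 AE AE BA E1 82 B2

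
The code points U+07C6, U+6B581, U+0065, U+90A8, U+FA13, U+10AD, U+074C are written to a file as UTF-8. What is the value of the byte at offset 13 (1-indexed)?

1-indexed offset 13 is 0-indexed offset 12.
U+07C6 → 2-byte form DF 86 at offsets 0–1.
U+6B581 → 4-byte form F1 AB 96 81 at offsets 2–5.
U+0065 → 1-byte form 65 at offsets 6–6.
U+90A8 → 3-byte form E9 82 A8 at offsets 7–9.
U+FA13 → 3-byte form EF A8 93 at offsets 10–12.
Offset 12 falls in char 5's range; it's byte 3 of EF A8 93 = 0x93.

0x93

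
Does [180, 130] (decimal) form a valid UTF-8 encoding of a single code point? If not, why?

Byte 0xB4 = 10110100 has the form 10xxxxxx — a continuation byte — but there is no preceding leading byte.

invalid (continuation byte with no leading byte)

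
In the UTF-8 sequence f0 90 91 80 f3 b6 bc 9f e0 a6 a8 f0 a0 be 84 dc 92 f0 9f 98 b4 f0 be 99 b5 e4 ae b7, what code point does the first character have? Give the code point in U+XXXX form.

Offset 0: leading byte 0xF0 = 11110000 → 4-byte char #1 = F0 90 91 80.
Leading byte 0xF0 = 11110000 matches 11110xxx → 4-byte sequence.
Byte 1: 0xF0 = 11110000, payload 000 (3 bits).
Byte 2: 0x90 = 10010000 (10xxxxxx ✓), payload 010000.
Byte 3: 0x91 = 10010001 (10xxxxxx ✓), payload 010001.
Byte 4: 0x80 = 10000000 (10xxxxxx ✓), payload 000000.
Concatenate: 000010000010001000000 = 0x10440 (21 bits → U+10440).

U+10440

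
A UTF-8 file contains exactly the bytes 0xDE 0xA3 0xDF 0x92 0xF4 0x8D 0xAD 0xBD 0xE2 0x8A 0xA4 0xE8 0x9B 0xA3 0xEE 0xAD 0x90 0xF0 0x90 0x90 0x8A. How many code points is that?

Byte at offset 0: 0xDE = 11011110 → 2-byte char (#1). Advance 2.
Byte at offset 2: 0xDF = 11011111 → 2-byte char (#2). Advance 2.
Byte at offset 4: 0xF4 = 11110100 → 4-byte char (#3). Advance 4.
Byte at offset 8: 0xE2 = 11100010 → 3-byte char (#4). Advance 3.
Byte at offset 11: 0xE8 = 11101000 → 3-byte char (#5). Advance 3.
Byte at offset 14: 0xEE = 11101110 → 3-byte char (#6). Advance 3.
Byte at offset 17: 0xF0 = 11110000 → 4-byte char (#7). Advance 4.
Reached end at offset 21 after 7 code points.

7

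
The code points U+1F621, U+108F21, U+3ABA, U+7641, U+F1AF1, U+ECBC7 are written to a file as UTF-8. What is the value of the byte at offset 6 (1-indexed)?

0x88

1-indexed offset 6 is 0-indexed offset 5.
U+1F621 → 4-byte form F0 9F 98 A1 at offsets 0–3.
U+108F21 → 4-byte form F4 88 BC A1 at offsets 4–7.
Offset 5 falls in char 2's range; it's byte 2 of F4 88 BC A1 = 0x88.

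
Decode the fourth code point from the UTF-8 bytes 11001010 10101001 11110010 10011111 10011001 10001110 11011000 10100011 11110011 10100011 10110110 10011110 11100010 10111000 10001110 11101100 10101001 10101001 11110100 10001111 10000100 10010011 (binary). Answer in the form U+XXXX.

Offset 0: leading byte 0xCA = 11001010 → 2-byte char #1 = CA A9.
Offset 2: leading byte 0xF2 = 11110010 → 4-byte char #2 = F2 9F 99 8E.
Offset 6: leading byte 0xD8 = 11011000 → 2-byte char #3 = D8 A3.
Offset 8: leading byte 0xF3 = 11110011 → 4-byte char #4 = F3 A3 B6 9E.
Leading byte 0xF3 = 11110011 matches 11110xxx → 4-byte sequence.
Byte 1: 0xF3 = 11110011, payload 011 (3 bits).
Byte 2: 0xA3 = 10100011 (10xxxxxx ✓), payload 100011.
Byte 3: 0xB6 = 10110110 (10xxxxxx ✓), payload 110110.
Byte 4: 0x9E = 10011110 (10xxxxxx ✓), payload 011110.
Concatenate: 011100011110110011110 = 0xE3D9E (21 bits → U+E3D9E).

U+E3D9E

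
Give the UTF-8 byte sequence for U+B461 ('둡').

EB 91 A1

U+B461 = 0xB461 = 46177 decimal. In range U+0800–U+FFFF → 3-byte form: 1110xxxx 10xxxxxx 10xxxxxx.
Binary (16 bits): 1011010001100001.
Split 4+6+6: 1011 | 010001 | 100001.
Byte 1: 11101011 = 0xEB.
Byte 2: 10010001 = 0x91.
Byte 3: 10100001 = 0xA1.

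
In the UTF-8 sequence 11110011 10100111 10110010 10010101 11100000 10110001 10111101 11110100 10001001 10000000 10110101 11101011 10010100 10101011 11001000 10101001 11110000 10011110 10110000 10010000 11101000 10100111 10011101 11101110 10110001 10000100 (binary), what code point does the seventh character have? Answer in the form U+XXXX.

U+89DD

Offset 0: leading byte 0xF3 = 11110011 → 4-byte char #1 = F3 A7 B2 95.
Offset 4: leading byte 0xE0 = 11100000 → 3-byte char #2 = E0 B1 BD.
Offset 7: leading byte 0xF4 = 11110100 → 4-byte char #3 = F4 89 80 B5.
Offset 11: leading byte 0xEB = 11101011 → 3-byte char #4 = EB 94 AB.
Offset 14: leading byte 0xC8 = 11001000 → 2-byte char #5 = C8 A9.
Offset 16: leading byte 0xF0 = 11110000 → 4-byte char #6 = F0 9E B0 90.
Offset 20: leading byte 0xE8 = 11101000 → 3-byte char #7 = E8 A7 9D.
Leading byte 0xE8 = 11101000 matches 1110xxxx → 3-byte sequence.
Byte 1: 0xE8 = 11101000, payload 1000 (4 bits).
Byte 2: 0xA7 = 10100111 (10xxxxxx ✓), payload 100111.
Byte 3: 0x9D = 10011101 (10xxxxxx ✓), payload 011101.
Concatenate: 1000100111011101 = 0x89DD (16 bits → U+89DD).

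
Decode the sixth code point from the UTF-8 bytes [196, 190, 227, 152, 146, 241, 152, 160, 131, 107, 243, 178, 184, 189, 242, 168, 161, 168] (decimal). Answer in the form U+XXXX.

Offset 0: leading byte 0xC4 = 11000100 → 2-byte char #1 = C4 BE.
Offset 2: leading byte 0xE3 = 11100011 → 3-byte char #2 = E3 98 92.
Offset 5: leading byte 0xF1 = 11110001 → 4-byte char #3 = F1 98 A0 83.
Offset 9: leading byte 0x6B = 01101011 → 1-byte char #4 = 6B.
Offset 10: leading byte 0xF3 = 11110011 → 4-byte char #5 = F3 B2 B8 BD.
Offset 14: leading byte 0xF2 = 11110010 → 4-byte char #6 = F2 A8 A1 A8.
Leading byte 0xF2 = 11110010 matches 11110xxx → 4-byte sequence.
Byte 1: 0xF2 = 11110010, payload 010 (3 bits).
Byte 2: 0xA8 = 10101000 (10xxxxxx ✓), payload 101000.
Byte 3: 0xA1 = 10100001 (10xxxxxx ✓), payload 100001.
Byte 4: 0xA8 = 10101000 (10xxxxxx ✓), payload 101000.
Concatenate: 010101000100001101000 = 0xA8868 (21 bits → U+A8868).

U+A8868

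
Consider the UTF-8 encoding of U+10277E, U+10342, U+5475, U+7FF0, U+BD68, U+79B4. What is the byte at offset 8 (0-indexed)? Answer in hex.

U+10277E → 4-byte form F4 82 9D BE at offsets 0–3.
U+10342 → 4-byte form F0 90 8D 82 at offsets 4–7.
U+5475 → 3-byte form E5 91 B5 at offsets 8–10.
Offset 8 falls in char 3's range; it's byte 1 of E5 91 B5 = 0xE5.

0xE5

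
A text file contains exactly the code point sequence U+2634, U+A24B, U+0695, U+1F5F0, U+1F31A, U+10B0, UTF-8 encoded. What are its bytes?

E2 98 B4 EA 89 8B DA 95 F0 9F 97 B0 F0 9F 8C 9A E1 82 B0

U+2634: 3-byte form → E2 98 B4.
U+A24B: 3-byte form → EA 89 8B.
U+0695: 2-byte form → DA 95.
U+1F5F0: 4-byte form → F0 9F 97 B0.
U+1F31A: 4-byte form → F0 9F 8C 9A.
U+10B0: 3-byte form → E1 82 B0.
Concatenated (19 bytes): E2 98 B4 EA 89 8B DA 95 F0 9F 97 B0 F0 9F 8C 9A E1 82 B0.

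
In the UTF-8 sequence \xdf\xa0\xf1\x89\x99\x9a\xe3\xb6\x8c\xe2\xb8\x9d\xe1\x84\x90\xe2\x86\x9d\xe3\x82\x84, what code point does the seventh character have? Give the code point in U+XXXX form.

U+3084

Offset 0: leading byte 0xDF = 11011111 → 2-byte char #1 = DF A0.
Offset 2: leading byte 0xF1 = 11110001 → 4-byte char #2 = F1 89 99 9A.
Offset 6: leading byte 0xE3 = 11100011 → 3-byte char #3 = E3 B6 8C.
Offset 9: leading byte 0xE2 = 11100010 → 3-byte char #4 = E2 B8 9D.
Offset 12: leading byte 0xE1 = 11100001 → 3-byte char #5 = E1 84 90.
Offset 15: leading byte 0xE2 = 11100010 → 3-byte char #6 = E2 86 9D.
Offset 18: leading byte 0xE3 = 11100011 → 3-byte char #7 = E3 82 84.
Leading byte 0xE3 = 11100011 matches 1110xxxx → 3-byte sequence.
Byte 1: 0xE3 = 11100011, payload 0011 (4 bits).
Byte 2: 0x82 = 10000010 (10xxxxxx ✓), payload 000010.
Byte 3: 0x84 = 10000100 (10xxxxxx ✓), payload 000100.
Concatenate: 0011000010000100 = 0x3084 (16 bits → U+3084).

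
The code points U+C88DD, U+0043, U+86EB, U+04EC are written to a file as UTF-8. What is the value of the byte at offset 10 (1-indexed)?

1-indexed offset 10 is 0-indexed offset 9.
U+C88DD → 4-byte form F3 88 A3 9D at offsets 0–3.
U+0043 → 1-byte form 43 at offsets 4–4.
U+86EB → 3-byte form E8 9B AB at offsets 5–7.
U+04EC → 2-byte form D3 AC at offsets 8–9.
Offset 9 falls in char 4's range; it's byte 2 of D3 AC = 0xAC.

0xAC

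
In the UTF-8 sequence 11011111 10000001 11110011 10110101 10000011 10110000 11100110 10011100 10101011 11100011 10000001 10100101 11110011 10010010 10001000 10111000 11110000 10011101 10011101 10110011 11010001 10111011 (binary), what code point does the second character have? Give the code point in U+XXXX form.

Offset 0: leading byte 0xDF = 11011111 → 2-byte char #1 = DF 81.
Offset 2: leading byte 0xF3 = 11110011 → 4-byte char #2 = F3 B5 83 B0.
Leading byte 0xF3 = 11110011 matches 11110xxx → 4-byte sequence.
Byte 1: 0xF3 = 11110011, payload 011 (3 bits).
Byte 2: 0xB5 = 10110101 (10xxxxxx ✓), payload 110101.
Byte 3: 0x83 = 10000011 (10xxxxxx ✓), payload 000011.
Byte 4: 0xB0 = 10110000 (10xxxxxx ✓), payload 110000.
Concatenate: 011110101000011110000 = 0xF50F0 (21 bits → U+F50F0).

U+F50F0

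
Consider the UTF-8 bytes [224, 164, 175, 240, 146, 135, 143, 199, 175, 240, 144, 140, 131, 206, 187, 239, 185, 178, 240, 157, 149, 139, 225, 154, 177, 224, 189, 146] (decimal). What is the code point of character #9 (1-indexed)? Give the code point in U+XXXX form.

U+0F52

Offset 0: leading byte 0xE0 = 11100000 → 3-byte char #1 = E0 A4 AF.
Offset 3: leading byte 0xF0 = 11110000 → 4-byte char #2 = F0 92 87 8F.
Offset 7: leading byte 0xC7 = 11000111 → 2-byte char #3 = C7 AF.
Offset 9: leading byte 0xF0 = 11110000 → 4-byte char #4 = F0 90 8C 83.
Offset 13: leading byte 0xCE = 11001110 → 2-byte char #5 = CE BB.
Offset 15: leading byte 0xEF = 11101111 → 3-byte char #6 = EF B9 B2.
Offset 18: leading byte 0xF0 = 11110000 → 4-byte char #7 = F0 9D 95 8B.
Offset 22: leading byte 0xE1 = 11100001 → 3-byte char #8 = E1 9A B1.
Offset 25: leading byte 0xE0 = 11100000 → 3-byte char #9 = E0 BD 92.
Leading byte 0xE0 = 11100000 matches 1110xxxx → 3-byte sequence.
Byte 1: 0xE0 = 11100000, payload 0000 (4 bits).
Byte 2: 0xBD = 10111101 (10xxxxxx ✓), payload 111101.
Byte 3: 0x92 = 10010010 (10xxxxxx ✓), payload 010010.
Concatenate: 0000111101010010 = 0xF52 (16 bits → U+0F52).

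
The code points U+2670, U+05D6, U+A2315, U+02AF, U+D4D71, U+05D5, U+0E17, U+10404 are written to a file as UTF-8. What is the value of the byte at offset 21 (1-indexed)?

0xF0

1-indexed offset 21 is 0-indexed offset 20.
U+2670 → 3-byte form E2 99 B0 at offsets 0–2.
U+05D6 → 2-byte form D7 96 at offsets 3–4.
U+A2315 → 4-byte form F2 A2 8C 95 at offsets 5–8.
U+02AF → 2-byte form CA AF at offsets 9–10.
U+D4D71 → 4-byte form F3 94 B5 B1 at offsets 11–14.
U+05D5 → 2-byte form D7 95 at offsets 15–16.
U+0E17 → 3-byte form E0 B8 97 at offsets 17–19.
U+10404 → 4-byte form F0 90 90 84 at offsets 20–23.
Offset 20 falls in char 8's range; it's byte 1 of F0 90 90 84 = 0xF0.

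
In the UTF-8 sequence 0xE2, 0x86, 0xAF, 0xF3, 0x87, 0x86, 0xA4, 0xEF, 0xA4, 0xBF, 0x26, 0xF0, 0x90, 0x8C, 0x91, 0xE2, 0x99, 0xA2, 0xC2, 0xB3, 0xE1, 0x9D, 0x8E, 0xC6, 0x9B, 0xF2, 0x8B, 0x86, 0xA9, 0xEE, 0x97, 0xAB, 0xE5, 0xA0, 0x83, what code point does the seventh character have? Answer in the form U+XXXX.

Offset 0: leading byte 0xE2 = 11100010 → 3-byte char #1 = E2 86 AF.
Offset 3: leading byte 0xF3 = 11110011 → 4-byte char #2 = F3 87 86 A4.
Offset 7: leading byte 0xEF = 11101111 → 3-byte char #3 = EF A4 BF.
Offset 10: leading byte 0x26 = 00100110 → 1-byte char #4 = 26.
Offset 11: leading byte 0xF0 = 11110000 → 4-byte char #5 = F0 90 8C 91.
Offset 15: leading byte 0xE2 = 11100010 → 3-byte char #6 = E2 99 A2.
Offset 18: leading byte 0xC2 = 11000010 → 2-byte char #7 = C2 B3.
Leading byte 0xC2 = 11000010 matches 110xxxxx → 2-byte sequence.
Byte 1: 0xC2 = 11000010, payload 00010 (5 bits).
Byte 2: 0xB3 = 10110011 (10xxxxxx ✓), payload 110011.
Concatenate: 00010110011 = 0xB3 (11 bits → U+00B3).

U+00B3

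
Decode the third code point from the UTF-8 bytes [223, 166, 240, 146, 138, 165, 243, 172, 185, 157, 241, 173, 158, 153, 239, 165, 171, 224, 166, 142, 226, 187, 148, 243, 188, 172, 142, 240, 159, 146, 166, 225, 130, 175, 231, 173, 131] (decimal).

U+ECE5D

Offset 0: leading byte 0xDF = 11011111 → 2-byte char #1 = DF A6.
Offset 2: leading byte 0xF0 = 11110000 → 4-byte char #2 = F0 92 8A A5.
Offset 6: leading byte 0xF3 = 11110011 → 4-byte char #3 = F3 AC B9 9D.
Leading byte 0xF3 = 11110011 matches 11110xxx → 4-byte sequence.
Byte 1: 0xF3 = 11110011, payload 011 (3 bits).
Byte 2: 0xAC = 10101100 (10xxxxxx ✓), payload 101100.
Byte 3: 0xB9 = 10111001 (10xxxxxx ✓), payload 111001.
Byte 4: 0x9D = 10011101 (10xxxxxx ✓), payload 011101.
Concatenate: 011101100111001011101 = 0xECE5D (21 bits → U+ECE5D).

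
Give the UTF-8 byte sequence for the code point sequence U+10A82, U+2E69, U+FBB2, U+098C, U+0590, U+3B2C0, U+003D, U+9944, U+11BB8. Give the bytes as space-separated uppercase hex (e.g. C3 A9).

U+10A82: 4-byte form → F0 90 AA 82.
U+2E69: 3-byte form → E2 B9 A9.
U+FBB2: 3-byte form → EF AE B2.
U+098C: 3-byte form → E0 A6 8C.
U+0590: 2-byte form → D6 90.
U+3B2C0: 4-byte form → F0 BB 8B 80.
U+003D: 1-byte form → 3D.
U+9944: 3-byte form → E9 A5 84.
U+11BB8: 4-byte form → F0 91 AE B8.
Concatenated (27 bytes): F0 90 AA 82 E2 B9 A9 EF AE B2 E0 A6 8C D6 90 F0 BB 8B 80 3D E9 A5 84 F0 91 AE B8.

F0 90 AA 82 E2 B9 A9 EF AE B2 E0 A6 8C D6 90 F0 BB 8B 80 3D E9 A5 84 F0 91 AE B8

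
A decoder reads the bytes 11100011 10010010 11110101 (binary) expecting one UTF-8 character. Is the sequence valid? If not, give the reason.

invalid (non-continuation byte where continuation expected)

Leading byte 0xE3 = 11100011 → 3-byte form.
Byte 3 is 0xF5 = 11110101, which is not 10xxxxxx — expected a continuation byte.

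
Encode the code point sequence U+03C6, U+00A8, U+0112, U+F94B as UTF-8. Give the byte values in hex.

U+03C6: 2-byte form → CF 86.
U+00A8: 2-byte form → C2 A8.
U+0112: 2-byte form → C4 92.
U+F94B: 3-byte form → EF A5 8B.
Concatenated (9 bytes): CF 86 C2 A8 C4 92 EF A5 8B.

CF 86 C2 A8 C4 92 EF A5 8B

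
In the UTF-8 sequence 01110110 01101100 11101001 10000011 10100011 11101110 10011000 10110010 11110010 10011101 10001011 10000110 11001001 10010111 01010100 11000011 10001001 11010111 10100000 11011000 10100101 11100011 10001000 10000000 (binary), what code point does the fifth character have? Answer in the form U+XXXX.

U+9D2C6

Offset 0: leading byte 0x76 = 01110110 → 1-byte char #1 = 76.
Offset 1: leading byte 0x6C = 01101100 → 1-byte char #2 = 6C.
Offset 2: leading byte 0xE9 = 11101001 → 3-byte char #3 = E9 83 A3.
Offset 5: leading byte 0xEE = 11101110 → 3-byte char #4 = EE 98 B2.
Offset 8: leading byte 0xF2 = 11110010 → 4-byte char #5 = F2 9D 8B 86.
Leading byte 0xF2 = 11110010 matches 11110xxx → 4-byte sequence.
Byte 1: 0xF2 = 11110010, payload 010 (3 bits).
Byte 2: 0x9D = 10011101 (10xxxxxx ✓), payload 011101.
Byte 3: 0x8B = 10001011 (10xxxxxx ✓), payload 001011.
Byte 4: 0x86 = 10000110 (10xxxxxx ✓), payload 000110.
Concatenate: 010011101001011000110 = 0x9D2C6 (21 bits → U+9D2C6).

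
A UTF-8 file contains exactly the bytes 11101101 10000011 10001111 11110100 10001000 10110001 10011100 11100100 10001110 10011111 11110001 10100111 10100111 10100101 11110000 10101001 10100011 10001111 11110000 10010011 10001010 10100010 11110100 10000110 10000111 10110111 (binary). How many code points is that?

Byte at offset 0: 0xED = 11101101 → 3-byte char (#1). Advance 3.
Byte at offset 3: 0xF4 = 11110100 → 4-byte char (#2). Advance 4.
Byte at offset 7: 0xE4 = 11100100 → 3-byte char (#3). Advance 3.
Byte at offset 10: 0xF1 = 11110001 → 4-byte char (#4). Advance 4.
Byte at offset 14: 0xF0 = 11110000 → 4-byte char (#5). Advance 4.
Byte at offset 18: 0xF0 = 11110000 → 4-byte char (#6). Advance 4.
Byte at offset 22: 0xF4 = 11110100 → 4-byte char (#7). Advance 4.
Reached end at offset 26 after 7 code points.

7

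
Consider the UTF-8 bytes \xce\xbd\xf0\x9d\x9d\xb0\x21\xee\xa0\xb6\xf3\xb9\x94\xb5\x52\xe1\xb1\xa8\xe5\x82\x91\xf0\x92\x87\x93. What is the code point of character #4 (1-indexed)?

Offset 0: leading byte 0xCE = 11001110 → 2-byte char #1 = CE BD.
Offset 2: leading byte 0xF0 = 11110000 → 4-byte char #2 = F0 9D 9D B0.
Offset 6: leading byte 0x21 = 00100001 → 1-byte char #3 = 21.
Offset 7: leading byte 0xEE = 11101110 → 3-byte char #4 = EE A0 B6.
Leading byte 0xEE = 11101110 matches 1110xxxx → 3-byte sequence.
Byte 1: 0xEE = 11101110, payload 1110 (4 bits).
Byte 2: 0xA0 = 10100000 (10xxxxxx ✓), payload 100000.
Byte 3: 0xB6 = 10110110 (10xxxxxx ✓), payload 110110.
Concatenate: 1110100000110110 = 0xE836 (16 bits → U+E836).

U+E836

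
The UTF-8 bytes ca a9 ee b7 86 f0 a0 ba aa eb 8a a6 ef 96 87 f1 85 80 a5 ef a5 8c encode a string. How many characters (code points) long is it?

Byte at offset 0: 0xCA = 11001010 → 2-byte char (#1). Advance 2.
Byte at offset 2: 0xEE = 11101110 → 3-byte char (#2). Advance 3.
Byte at offset 5: 0xF0 = 11110000 → 4-byte char (#3). Advance 4.
Byte at offset 9: 0xEB = 11101011 → 3-byte char (#4). Advance 3.
Byte at offset 12: 0xEF = 11101111 → 3-byte char (#5). Advance 3.
Byte at offset 15: 0xF1 = 11110001 → 4-byte char (#6). Advance 4.
Byte at offset 19: 0xEF = 11101111 → 3-byte char (#7). Advance 3.
Reached end at offset 22 after 7 code points.

7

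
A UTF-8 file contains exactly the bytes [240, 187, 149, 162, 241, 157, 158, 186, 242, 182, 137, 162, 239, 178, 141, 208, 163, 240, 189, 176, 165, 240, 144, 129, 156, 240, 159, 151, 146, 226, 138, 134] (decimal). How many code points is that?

9

Byte at offset 0: 0xF0 = 11110000 → 4-byte char (#1). Advance 4.
Byte at offset 4: 0xF1 = 11110001 → 4-byte char (#2). Advance 4.
Byte at offset 8: 0xF2 = 11110010 → 4-byte char (#3). Advance 4.
Byte at offset 12: 0xEF = 11101111 → 3-byte char (#4). Advance 3.
Byte at offset 15: 0xD0 = 11010000 → 2-byte char (#5). Advance 2.
Byte at offset 17: 0xF0 = 11110000 → 4-byte char (#6). Advance 4.
Byte at offset 21: 0xF0 = 11110000 → 4-byte char (#7). Advance 4.
Byte at offset 25: 0xF0 = 11110000 → 4-byte char (#8). Advance 4.
Byte at offset 29: 0xE2 = 11100010 → 3-byte char (#9). Advance 3.
Reached end at offset 32 after 9 code points.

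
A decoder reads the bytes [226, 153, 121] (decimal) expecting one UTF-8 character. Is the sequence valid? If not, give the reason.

invalid (non-continuation byte where continuation expected)

Leading byte 0xE2 = 11100010 → 3-byte form.
Byte 3 is 0x79 = 01111001, which is not 10xxxxxx — expected a continuation byte.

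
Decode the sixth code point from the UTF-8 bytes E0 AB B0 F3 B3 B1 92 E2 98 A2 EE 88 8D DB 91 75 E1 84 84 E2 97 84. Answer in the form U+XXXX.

U+0075

Offset 0: leading byte 0xE0 = 11100000 → 3-byte char #1 = E0 AB B0.
Offset 3: leading byte 0xF3 = 11110011 → 4-byte char #2 = F3 B3 B1 92.
Offset 7: leading byte 0xE2 = 11100010 → 3-byte char #3 = E2 98 A2.
Offset 10: leading byte 0xEE = 11101110 → 3-byte char #4 = EE 88 8D.
Offset 13: leading byte 0xDB = 11011011 → 2-byte char #5 = DB 91.
Offset 15: leading byte 0x75 = 01110101 → 1-byte char #6 = 75.
Leading byte 0x75 = 01110101 matches 0xxxxxxx → 1-byte sequence.
Byte 1: 0x75 = 01110101, payload 1110101 (7 bits).
Concatenate: 1110101 = 0x75 (7 bits → U+0075).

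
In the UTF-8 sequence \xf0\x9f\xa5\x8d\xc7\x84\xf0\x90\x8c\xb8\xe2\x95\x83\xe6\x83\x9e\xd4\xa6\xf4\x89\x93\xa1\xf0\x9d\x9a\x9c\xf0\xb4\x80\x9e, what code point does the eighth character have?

Offset 0: leading byte 0xF0 = 11110000 → 4-byte char #1 = F0 9F A5 8D.
Offset 4: leading byte 0xC7 = 11000111 → 2-byte char #2 = C7 84.
Offset 6: leading byte 0xF0 = 11110000 → 4-byte char #3 = F0 90 8C B8.
Offset 10: leading byte 0xE2 = 11100010 → 3-byte char #4 = E2 95 83.
Offset 13: leading byte 0xE6 = 11100110 → 3-byte char #5 = E6 83 9E.
Offset 16: leading byte 0xD4 = 11010100 → 2-byte char #6 = D4 A6.
Offset 18: leading byte 0xF4 = 11110100 → 4-byte char #7 = F4 89 93 A1.
Offset 22: leading byte 0xF0 = 11110000 → 4-byte char #8 = F0 9D 9A 9C.
Leading byte 0xF0 = 11110000 matches 11110xxx → 4-byte sequence.
Byte 1: 0xF0 = 11110000, payload 000 (3 bits).
Byte 2: 0x9D = 10011101 (10xxxxxx ✓), payload 011101.
Byte 3: 0x9A = 10011010 (10xxxxxx ✓), payload 011010.
Byte 4: 0x9C = 10011100 (10xxxxxx ✓), payload 011100.
Concatenate: 000011101011010011100 = 0x1D69C (21 bits → U+1D69C).

U+1D69C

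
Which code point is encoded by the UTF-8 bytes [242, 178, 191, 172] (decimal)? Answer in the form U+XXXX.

U+B2FEC

Leading byte 0xF2 = 11110010 matches 11110xxx → 4-byte sequence.
Byte 1: 0xF2 = 11110010, payload 010 (3 bits).
Byte 2: 0xB2 = 10110010 (10xxxxxx ✓), payload 110010.
Byte 3: 0xBF = 10111111 (10xxxxxx ✓), payload 111111.
Byte 4: 0xAC = 10101100 (10xxxxxx ✓), payload 101100.
Concatenate: 010110010111111101100 = 0xB2FEC (21 bits → U+B2FEC).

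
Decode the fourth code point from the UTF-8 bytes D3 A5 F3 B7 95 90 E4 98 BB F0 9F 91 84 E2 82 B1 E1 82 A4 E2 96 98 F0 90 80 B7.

Offset 0: leading byte 0xD3 = 11010011 → 2-byte char #1 = D3 A5.
Offset 2: leading byte 0xF3 = 11110011 → 4-byte char #2 = F3 B7 95 90.
Offset 6: leading byte 0xE4 = 11100100 → 3-byte char #3 = E4 98 BB.
Offset 9: leading byte 0xF0 = 11110000 → 4-byte char #4 = F0 9F 91 84.
Leading byte 0xF0 = 11110000 matches 11110xxx → 4-byte sequence.
Byte 1: 0xF0 = 11110000, payload 000 (3 bits).
Byte 2: 0x9F = 10011111 (10xxxxxx ✓), payload 011111.
Byte 3: 0x91 = 10010001 (10xxxxxx ✓), payload 010001.
Byte 4: 0x84 = 10000100 (10xxxxxx ✓), payload 000100.
Concatenate: 000011111010001000100 = 0x1F444 (21 bits → U+1F444).

U+1F444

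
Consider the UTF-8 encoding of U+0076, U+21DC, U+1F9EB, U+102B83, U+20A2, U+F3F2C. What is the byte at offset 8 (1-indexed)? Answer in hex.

0xAB

1-indexed offset 8 is 0-indexed offset 7.
U+0076 → 1-byte form 76 at offsets 0–0.
U+21DC → 3-byte form E2 87 9C at offsets 1–3.
U+1F9EB → 4-byte form F0 9F A7 AB at offsets 4–7.
Offset 7 falls in char 3's range; it's byte 4 of F0 9F A7 AB = 0xAB.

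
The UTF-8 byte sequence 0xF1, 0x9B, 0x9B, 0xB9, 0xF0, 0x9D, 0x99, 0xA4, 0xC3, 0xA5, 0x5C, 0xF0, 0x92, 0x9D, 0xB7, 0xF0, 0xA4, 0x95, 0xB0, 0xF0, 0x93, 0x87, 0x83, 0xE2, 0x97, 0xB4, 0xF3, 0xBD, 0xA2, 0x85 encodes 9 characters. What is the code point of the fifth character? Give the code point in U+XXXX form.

U+12777

Offset 0: leading byte 0xF1 = 11110001 → 4-byte char #1 = F1 9B 9B B9.
Offset 4: leading byte 0xF0 = 11110000 → 4-byte char #2 = F0 9D 99 A4.
Offset 8: leading byte 0xC3 = 11000011 → 2-byte char #3 = C3 A5.
Offset 10: leading byte 0x5C = 01011100 → 1-byte char #4 = 5C.
Offset 11: leading byte 0xF0 = 11110000 → 4-byte char #5 = F0 92 9D B7.
Leading byte 0xF0 = 11110000 matches 11110xxx → 4-byte sequence.
Byte 1: 0xF0 = 11110000, payload 000 (3 bits).
Byte 2: 0x92 = 10010010 (10xxxxxx ✓), payload 010010.
Byte 3: 0x9D = 10011101 (10xxxxxx ✓), payload 011101.
Byte 4: 0xB7 = 10110111 (10xxxxxx ✓), payload 110111.
Concatenate: 000010010011101110111 = 0x12777 (21 bits → U+12777).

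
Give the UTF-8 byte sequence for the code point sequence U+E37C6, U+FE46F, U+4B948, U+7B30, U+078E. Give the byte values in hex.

F3 A3 9F 86 F3 BE 91 AF F1 8B A5 88 E7 AC B0 DE 8E

U+E37C6: 4-byte form → F3 A3 9F 86.
U+FE46F: 4-byte form → F3 BE 91 AF.
U+4B948: 4-byte form → F1 8B A5 88.
U+7B30: 3-byte form → E7 AC B0.
U+078E: 2-byte form → DE 8E.
Concatenated (17 bytes): F3 A3 9F 86 F3 BE 91 AF F1 8B A5 88 E7 AC B0 DE 8E.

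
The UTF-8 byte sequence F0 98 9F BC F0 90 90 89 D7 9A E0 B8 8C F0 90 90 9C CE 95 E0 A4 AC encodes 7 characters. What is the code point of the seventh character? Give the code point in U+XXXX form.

U+092C

Offset 0: leading byte 0xF0 = 11110000 → 4-byte char #1 = F0 98 9F BC.
Offset 4: leading byte 0xF0 = 11110000 → 4-byte char #2 = F0 90 90 89.
Offset 8: leading byte 0xD7 = 11010111 → 2-byte char #3 = D7 9A.
Offset 10: leading byte 0xE0 = 11100000 → 3-byte char #4 = E0 B8 8C.
Offset 13: leading byte 0xF0 = 11110000 → 4-byte char #5 = F0 90 90 9C.
Offset 17: leading byte 0xCE = 11001110 → 2-byte char #6 = CE 95.
Offset 19: leading byte 0xE0 = 11100000 → 3-byte char #7 = E0 A4 AC.
Leading byte 0xE0 = 11100000 matches 1110xxxx → 3-byte sequence.
Byte 1: 0xE0 = 11100000, payload 0000 (4 bits).
Byte 2: 0xA4 = 10100100 (10xxxxxx ✓), payload 100100.
Byte 3: 0xAC = 10101100 (10xxxxxx ✓), payload 101100.
Concatenate: 0000100100101100 = 0x92C (16 bits → U+092C).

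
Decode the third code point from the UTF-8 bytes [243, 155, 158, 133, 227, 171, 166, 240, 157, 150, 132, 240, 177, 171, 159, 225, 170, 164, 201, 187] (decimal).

Offset 0: leading byte 0xF3 = 11110011 → 4-byte char #1 = F3 9B 9E 85.
Offset 4: leading byte 0xE3 = 11100011 → 3-byte char #2 = E3 AB A6.
Offset 7: leading byte 0xF0 = 11110000 → 4-byte char #3 = F0 9D 96 84.
Leading byte 0xF0 = 11110000 matches 11110xxx → 4-byte sequence.
Byte 1: 0xF0 = 11110000, payload 000 (3 bits).
Byte 2: 0x9D = 10011101 (10xxxxxx ✓), payload 011101.
Byte 3: 0x96 = 10010110 (10xxxxxx ✓), payload 010110.
Byte 4: 0x84 = 10000100 (10xxxxxx ✓), payload 000100.
Concatenate: 000011101010110000100 = 0x1D584 (21 bits → U+1D584).

U+1D584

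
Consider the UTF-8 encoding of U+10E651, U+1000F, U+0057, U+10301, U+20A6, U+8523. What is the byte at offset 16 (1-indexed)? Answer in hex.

1-indexed offset 16 is 0-indexed offset 15.
U+10E651 → 4-byte form F4 8E 99 91 at offsets 0–3.
U+1000F → 4-byte form F0 90 80 8F at offsets 4–7.
U+0057 → 1-byte form 57 at offsets 8–8.
U+10301 → 4-byte form F0 90 8C 81 at offsets 9–12.
U+20A6 → 3-byte form E2 82 A6 at offsets 13–15.
Offset 15 falls in char 5's range; it's byte 3 of E2 82 A6 = 0xA6.

0xA6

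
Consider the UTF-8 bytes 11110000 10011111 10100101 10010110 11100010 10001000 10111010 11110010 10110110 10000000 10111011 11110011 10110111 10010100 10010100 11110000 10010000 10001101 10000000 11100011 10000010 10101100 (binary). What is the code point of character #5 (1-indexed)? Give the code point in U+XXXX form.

U+10340

Offset 0: leading byte 0xF0 = 11110000 → 4-byte char #1 = F0 9F A5 96.
Offset 4: leading byte 0xE2 = 11100010 → 3-byte char #2 = E2 88 BA.
Offset 7: leading byte 0xF2 = 11110010 → 4-byte char #3 = F2 B6 80 BB.
Offset 11: leading byte 0xF3 = 11110011 → 4-byte char #4 = F3 B7 94 94.
Offset 15: leading byte 0xF0 = 11110000 → 4-byte char #5 = F0 90 8D 80.
Leading byte 0xF0 = 11110000 matches 11110xxx → 4-byte sequence.
Byte 1: 0xF0 = 11110000, payload 000 (3 bits).
Byte 2: 0x90 = 10010000 (10xxxxxx ✓), payload 010000.
Byte 3: 0x8D = 10001101 (10xxxxxx ✓), payload 001101.
Byte 4: 0x80 = 10000000 (10xxxxxx ✓), payload 000000.
Concatenate: 000010000001101000000 = 0x10340 (21 bits → U+10340).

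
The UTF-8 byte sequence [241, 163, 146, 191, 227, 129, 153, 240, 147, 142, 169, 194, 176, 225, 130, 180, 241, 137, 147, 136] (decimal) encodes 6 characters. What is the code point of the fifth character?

U+10B4

Offset 0: leading byte 0xF1 = 11110001 → 4-byte char #1 = F1 A3 92 BF.
Offset 4: leading byte 0xE3 = 11100011 → 3-byte char #2 = E3 81 99.
Offset 7: leading byte 0xF0 = 11110000 → 4-byte char #3 = F0 93 8E A9.
Offset 11: leading byte 0xC2 = 11000010 → 2-byte char #4 = C2 B0.
Offset 13: leading byte 0xE1 = 11100001 → 3-byte char #5 = E1 82 B4.
Leading byte 0xE1 = 11100001 matches 1110xxxx → 3-byte sequence.
Byte 1: 0xE1 = 11100001, payload 0001 (4 bits).
Byte 2: 0x82 = 10000010 (10xxxxxx ✓), payload 000010.
Byte 3: 0xB4 = 10110100 (10xxxxxx ✓), payload 110100.
Concatenate: 0001000010110100 = 0x10B4 (16 bits → U+10B4).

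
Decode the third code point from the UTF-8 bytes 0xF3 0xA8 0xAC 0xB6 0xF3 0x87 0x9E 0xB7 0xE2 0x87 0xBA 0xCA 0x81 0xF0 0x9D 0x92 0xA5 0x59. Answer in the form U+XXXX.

U+21FA

Offset 0: leading byte 0xF3 = 11110011 → 4-byte char #1 = F3 A8 AC B6.
Offset 4: leading byte 0xF3 = 11110011 → 4-byte char #2 = F3 87 9E B7.
Offset 8: leading byte 0xE2 = 11100010 → 3-byte char #3 = E2 87 BA.
Leading byte 0xE2 = 11100010 matches 1110xxxx → 3-byte sequence.
Byte 1: 0xE2 = 11100010, payload 0010 (4 bits).
Byte 2: 0x87 = 10000111 (10xxxxxx ✓), payload 000111.
Byte 3: 0xBA = 10111010 (10xxxxxx ✓), payload 111010.
Concatenate: 0010000111111010 = 0x21FA (16 bits → U+21FA).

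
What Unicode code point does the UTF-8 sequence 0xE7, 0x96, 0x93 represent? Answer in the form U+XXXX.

Leading byte 0xE7 = 11100111 matches 1110xxxx → 3-byte sequence.
Byte 1: 0xE7 = 11100111, payload 0111 (4 bits).
Byte 2: 0x96 = 10010110 (10xxxxxx ✓), payload 010110.
Byte 3: 0x93 = 10010011 (10xxxxxx ✓), payload 010011.
Concatenate: 0111010110010011 = 0x7593 (16 bits → U+7593).

U+7593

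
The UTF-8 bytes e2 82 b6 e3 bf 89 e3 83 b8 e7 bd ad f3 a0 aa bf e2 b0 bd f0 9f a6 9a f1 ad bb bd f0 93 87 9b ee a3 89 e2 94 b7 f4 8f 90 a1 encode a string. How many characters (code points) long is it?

Byte at offset 0: 0xE2 = 11100010 → 3-byte char (#1). Advance 3.
Byte at offset 3: 0xE3 = 11100011 → 3-byte char (#2). Advance 3.
Byte at offset 6: 0xE3 = 11100011 → 3-byte char (#3). Advance 3.
Byte at offset 9: 0xE7 = 11100111 → 3-byte char (#4). Advance 3.
Byte at offset 12: 0xF3 = 11110011 → 4-byte char (#5). Advance 4.
Byte at offset 16: 0xE2 = 11100010 → 3-byte char (#6). Advance 3.
Byte at offset 19: 0xF0 = 11110000 → 4-byte char (#7). Advance 4.
Byte at offset 23: 0xF1 = 11110001 → 4-byte char (#8). Advance 4.
Byte at offset 27: 0xF0 = 11110000 → 4-byte char (#9). Advance 4.
Byte at offset 31: 0xEE = 11101110 → 3-byte char (#10). Advance 3.
Byte at offset 34: 0xE2 = 11100010 → 3-byte char (#11). Advance 3.
Byte at offset 37: 0xF4 = 11110100 → 4-byte char (#12). Advance 4.
Reached end at offset 41 after 12 code points.

12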